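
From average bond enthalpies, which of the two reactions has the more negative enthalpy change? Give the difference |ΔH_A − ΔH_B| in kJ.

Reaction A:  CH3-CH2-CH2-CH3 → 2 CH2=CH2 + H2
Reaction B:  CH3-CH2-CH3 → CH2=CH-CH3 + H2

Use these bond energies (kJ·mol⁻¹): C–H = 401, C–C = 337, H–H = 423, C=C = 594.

Reaction B, by 80 kJ

Reaction A:
  Bonds broken (reactants):
    C–C: 3 × 337 = 1011
    C–H: 10 × 401 = 4010
    Σ(broken) = 5021 kJ
  Bonds formed (products):
    C–H: 8 × 401 = 3208
    C=C: 2 × 594 = 1188
    H–H: 1 × 423 = 423
    Σ(formed) = 4819 kJ
  ΔH_A = 5021 − 4819 = +202 kJ
Reaction B:
  Bonds broken (reactants):
    C–C: 2 × 337 = 674
    C–H: 8 × 401 = 3208
    Σ(broken) = 3882 kJ
  Bonds formed (products):
    C–C: 1 × 337 = 337
    C–H: 6 × 401 = 2406
    C=C: 1 × 594 = 594
    H–H: 1 × 423 = 423
    Σ(formed) = 3760 kJ
  ΔH_B = 3882 − 3760 = +122 kJ
ΔH_A − ΔH_B = +80 kJ, so reaction B has the more negative ΔH; |ΔH_A − ΔH_B| = 80 kJ.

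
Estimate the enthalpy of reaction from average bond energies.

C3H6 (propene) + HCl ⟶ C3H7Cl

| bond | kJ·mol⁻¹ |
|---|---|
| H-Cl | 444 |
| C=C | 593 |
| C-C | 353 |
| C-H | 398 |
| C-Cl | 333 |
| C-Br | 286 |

ΔH ≈ −47 kJ

Bonds broken (reactants):
  C-C: 1 × 353 = 353
  C-H: 6 × 398 = 2388
  C=C: 1 × 593 = 593
  H-Cl: 1 × 444 = 444
  Σ(broken) = 3778 kJ
Bonds formed (products):
  C-C: 2 × 353 = 706
  C-Cl: 1 × 333 = 333
  C-H: 7 × 398 = 2786
  Σ(formed) = 3825 kJ
ΔH = Σ(broken) − Σ(formed) = 3778 − 3825 = −47 kJ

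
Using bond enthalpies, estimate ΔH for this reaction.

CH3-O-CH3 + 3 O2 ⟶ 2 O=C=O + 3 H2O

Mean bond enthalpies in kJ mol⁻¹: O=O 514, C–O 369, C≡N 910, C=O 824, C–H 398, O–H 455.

Bonds broken (reactants):
  C–H: 6 × 398 = 2388
  C–O: 2 × 369 = 738
  O=O: 3 × 514 = 1542
  Σ(broken) = 4668 kJ
Bonds formed (products):
  C=O: 4 × 824 = 3296
  O–H: 6 × 455 = 2730
  Σ(formed) = 6026 kJ
ΔH = Σ(broken) − Σ(formed) = 4668 − 6026 = −1358 kJ

ΔH ≈ −1358 kJ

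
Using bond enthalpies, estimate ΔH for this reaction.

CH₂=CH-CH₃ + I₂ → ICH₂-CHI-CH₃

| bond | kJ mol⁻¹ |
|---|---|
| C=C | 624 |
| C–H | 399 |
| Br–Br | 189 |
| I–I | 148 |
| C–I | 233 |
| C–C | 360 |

ΔH ≈ −54 kJ

Bonds broken (reactants):
  C–C: 1 × 360 = 360
  C–H: 6 × 399 = 2394
  C=C: 1 × 624 = 624
  I–I: 1 × 148 = 148
  Σ(broken) = 3526 kJ
Bonds formed (products):
  C–C: 2 × 360 = 720
  C–H: 6 × 399 = 2394
  C–I: 2 × 233 = 466
  Σ(formed) = 3580 kJ
ΔH = Σ(broken) − Σ(formed) = 3526 − 3580 = −54 kJ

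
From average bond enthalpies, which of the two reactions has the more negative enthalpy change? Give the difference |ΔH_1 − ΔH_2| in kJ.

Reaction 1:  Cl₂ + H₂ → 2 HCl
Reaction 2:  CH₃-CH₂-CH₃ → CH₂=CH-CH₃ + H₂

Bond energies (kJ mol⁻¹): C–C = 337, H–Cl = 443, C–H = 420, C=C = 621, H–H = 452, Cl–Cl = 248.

Reaction 1, by 290 kJ

Reaction 1:
  Bonds broken (reactants):
    Cl–Cl: 1 × 248 = 248
    H–H: 1 × 452 = 452
    Σ(broken) = 700 kJ
  Bonds formed (products):
    H–Cl: 2 × 443 = 886
    Σ(formed) = 886 kJ
  ΔH_1 = 700 − 886 = −186 kJ
Reaction 2:
  Bonds broken (reactants):
    C–C: 2 × 337 = 674
    C–H: 8 × 420 = 3360
    Σ(broken) = 4034 kJ
  Bonds formed (products):
    C–C: 1 × 337 = 337
    C–H: 6 × 420 = 2520
    C=C: 1 × 621 = 621
    H–H: 1 × 452 = 452
    Σ(formed) = 3930 kJ
  ΔH_2 = 4034 − 3930 = +104 kJ
ΔH_1 − ΔH_2 = −290 kJ, so reaction 1 has the more negative ΔH; |ΔH_1 − ΔH_2| = 290 kJ.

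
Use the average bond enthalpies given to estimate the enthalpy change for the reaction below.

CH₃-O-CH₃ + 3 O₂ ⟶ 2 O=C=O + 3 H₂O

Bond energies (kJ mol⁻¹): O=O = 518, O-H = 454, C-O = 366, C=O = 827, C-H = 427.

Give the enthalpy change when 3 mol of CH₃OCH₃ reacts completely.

Bonds broken (reactants):
  C-H: 6 × 427 = 2562
  C-O: 2 × 366 = 732
  O=O: 3 × 518 = 1554
  Σ(broken) = 4848 kJ
Bonds formed (products):
  C=O: 4 × 827 = 3308
  O-H: 6 × 454 = 2724
  Σ(formed) = 6032 kJ
ΔH = Σ(broken) − Σ(formed) = 4848 − 6032 = −1184 kJ
For 3× the reaction as written: 3 × (−1184) = −3552 kJ

ΔH = −3552 kJ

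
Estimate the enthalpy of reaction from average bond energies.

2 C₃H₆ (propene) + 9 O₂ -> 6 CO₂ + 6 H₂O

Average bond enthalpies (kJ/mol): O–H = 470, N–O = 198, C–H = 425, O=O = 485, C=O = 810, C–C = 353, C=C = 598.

ΔH ≈ −3993 kJ

Bonds broken (reactants):
  C–C: 2 × 353 = 706
  C–H: 12 × 425 = 5100
  C=C: 2 × 598 = 1196
  O=O: 9 × 485 = 4365
  Σ(broken) = 11367 kJ
Bonds formed (products):
  C=O: 12 × 810 = 9720
  O–H: 12 × 470 = 5640
  Σ(formed) = 15360 kJ
ΔH = Σ(broken) − Σ(formed) = 11367 − 15360 = −3993 kJ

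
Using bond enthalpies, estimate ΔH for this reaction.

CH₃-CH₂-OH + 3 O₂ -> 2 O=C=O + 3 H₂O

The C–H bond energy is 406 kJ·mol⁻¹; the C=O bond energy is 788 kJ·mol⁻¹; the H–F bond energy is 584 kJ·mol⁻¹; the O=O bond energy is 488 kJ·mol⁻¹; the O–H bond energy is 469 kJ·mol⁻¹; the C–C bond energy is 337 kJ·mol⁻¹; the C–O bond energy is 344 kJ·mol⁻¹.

ΔH ≈ −1322 kJ

Bonds broken (reactants):
  C–C: 1 × 337 = 337
  C–H: 5 × 406 = 2030
  C–O: 1 × 344 = 344
  O–H: 1 × 469 = 469
  O=O: 3 × 488 = 1464
  Σ(broken) = 4644 kJ
Bonds formed (products):
  C=O: 4 × 788 = 3152
  O–H: 6 × 469 = 2814
  Σ(formed) = 5966 kJ
ΔH = Σ(broken) − Σ(formed) = 4644 − 5966 = −1322 kJ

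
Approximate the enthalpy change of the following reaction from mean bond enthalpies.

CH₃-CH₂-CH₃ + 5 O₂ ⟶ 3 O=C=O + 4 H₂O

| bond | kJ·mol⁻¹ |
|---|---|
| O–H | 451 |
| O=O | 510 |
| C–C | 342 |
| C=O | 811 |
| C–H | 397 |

Bonds broken (reactants):
  C–C: 2 × 342 = 684
  C–H: 8 × 397 = 3176
  O=O: 5 × 510 = 2550
  Σ(broken) = 6410 kJ
Bonds formed (products):
  C=O: 6 × 811 = 4866
  O–H: 8 × 451 = 3608
  Σ(formed) = 8474 kJ
ΔH = Σ(broken) − Σ(formed) = 6410 − 8474 = −2064 kJ

ΔH ≈ −2064 kJ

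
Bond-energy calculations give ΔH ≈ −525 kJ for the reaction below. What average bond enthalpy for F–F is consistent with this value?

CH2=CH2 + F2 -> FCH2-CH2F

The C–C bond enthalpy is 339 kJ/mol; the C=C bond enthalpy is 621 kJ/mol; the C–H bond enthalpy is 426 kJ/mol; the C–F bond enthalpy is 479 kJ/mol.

Let D be the F–F bond energy.
Σ(broken) = 4×426 + 1×621 + 1×D = 2325 + D
Σ(formed) = 1×339 + 2×479 + 4×426 = 3001
ΔH = Σ(broken) − Σ(formed) = (2325 + D) − (3001) = −676 + D
Setting this equal to −525 kJ gives D = 151 kJ/mol.

D(F–F) ≈ 151 kJ/mol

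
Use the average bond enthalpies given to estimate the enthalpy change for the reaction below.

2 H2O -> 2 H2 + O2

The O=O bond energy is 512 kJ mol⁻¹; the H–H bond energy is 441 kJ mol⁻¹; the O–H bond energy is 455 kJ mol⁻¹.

Bonds broken (reactants):
  O–H: 4 × 455 = 1820
  Σ(broken) = 1820 kJ
Bonds formed (products):
  H–H: 2 × 441 = 882
  O=O: 1 × 512 = 512
  Σ(formed) = 1394 kJ
ΔH = Σ(broken) − Σ(formed) = 1820 − 1394 = +426 kJ

ΔH ≈ +426 kJ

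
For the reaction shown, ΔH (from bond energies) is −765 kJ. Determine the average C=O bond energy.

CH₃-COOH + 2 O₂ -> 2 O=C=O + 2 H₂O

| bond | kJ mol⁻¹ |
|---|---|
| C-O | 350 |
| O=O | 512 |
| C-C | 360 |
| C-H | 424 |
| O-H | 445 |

D(C=O) ≈ 812 kJ/mol

Let D be the C=O bond energy.
Σ(broken) = 1×360 + 3×424 + 1×350 + 1×D + 1×445 + 2×512 = 3451 + D
Σ(formed) = 4×D + 4×445 = 1780 + 4D
ΔH = Σ(broken) − Σ(formed) = (3451 + D) − (1780 + 4D) = +1671 − 3D
Setting this equal to −765 kJ gives 3D = 2436, so D = 812 kJ/mol.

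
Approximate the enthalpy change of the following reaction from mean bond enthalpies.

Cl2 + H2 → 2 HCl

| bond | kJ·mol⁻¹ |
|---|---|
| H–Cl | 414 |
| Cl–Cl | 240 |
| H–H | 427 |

Bonds broken (reactants):
  Cl–Cl: 1 × 240 = 240
  H–H: 1 × 427 = 427
  Σ(broken) = 667 kJ
Bonds formed (products):
  H–Cl: 2 × 414 = 828
  Σ(formed) = 828 kJ
ΔH = Σ(broken) − Σ(formed) = 667 − 828 = −161 kJ

ΔH ≈ −161 kJ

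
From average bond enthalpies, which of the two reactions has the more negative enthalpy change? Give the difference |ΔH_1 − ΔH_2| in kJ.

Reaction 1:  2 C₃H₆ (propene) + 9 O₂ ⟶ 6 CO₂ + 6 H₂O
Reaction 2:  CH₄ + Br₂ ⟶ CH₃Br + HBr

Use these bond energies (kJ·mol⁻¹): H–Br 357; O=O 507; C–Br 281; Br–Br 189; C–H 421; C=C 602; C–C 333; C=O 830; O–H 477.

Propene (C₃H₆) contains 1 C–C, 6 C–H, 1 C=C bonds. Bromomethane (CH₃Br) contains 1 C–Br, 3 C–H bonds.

Reaction 1:
  Bonds broken (reactants):
    C–C: 2 × 333 = 666
    C–H: 12 × 421 = 5052
    C=C: 2 × 602 = 1204
    O=O: 9 × 507 = 4563
    Σ(broken) = 11485 kJ
  Bonds formed (products):
    C=O: 12 × 830 = 9960
    O–H: 12 × 477 = 5724
    Σ(formed) = 15684 kJ
  ΔH_1 = 11485 − 15684 = −4199 kJ
Reaction 2:
  Bonds broken (reactants):
    Br–Br: 1 × 189 = 189
    C–H: 4 × 421 = 1684
    Σ(broken) = 1873 kJ
  Bonds formed (products):
    C–Br: 1 × 281 = 281
    C–H: 3 × 421 = 1263
    H–Br: 1 × 357 = 357
    Σ(formed) = 1901 kJ
  ΔH_2 = 1873 − 1901 = −28 kJ
ΔH_1 − ΔH_2 = −4171 kJ, so reaction 1 has the more negative ΔH; |ΔH_1 − ΔH_2| = 4171 kJ.

Reaction 1, by 4171 kJ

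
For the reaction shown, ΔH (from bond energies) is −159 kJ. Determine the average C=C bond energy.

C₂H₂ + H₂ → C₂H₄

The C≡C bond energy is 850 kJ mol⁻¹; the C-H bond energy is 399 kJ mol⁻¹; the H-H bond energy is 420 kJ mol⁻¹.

Let D be the C=C bond energy.
Σ(broken) = 1×850 + 2×399 + 1×420 = 2068
Σ(formed) = 4×399 + 1×D = 1596 + D
ΔH = Σ(broken) − Σ(formed) = (2068) − (1596 + D) = +472 − D
Setting this equal to −159 kJ gives D = 631 kJ/mol.

D(C=C) ≈ 631 kJ/mol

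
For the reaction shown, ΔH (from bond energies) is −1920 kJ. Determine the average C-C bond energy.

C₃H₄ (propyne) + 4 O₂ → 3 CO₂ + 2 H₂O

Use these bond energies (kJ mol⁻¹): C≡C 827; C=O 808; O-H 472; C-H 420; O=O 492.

Let D be the C-C bond energy.
Σ(broken) = 1×827 + 1×D + 4×420 + 4×492 = 4475 + D
Σ(formed) = 6×808 + 4×472 = 6736
ΔH = Σ(broken) − Σ(formed) = (4475 + D) − (6736) = −2261 + D
Setting this equal to −1920 kJ gives D = 341 kJ/mol.

D(C-C) ≈ 341 kJ/mol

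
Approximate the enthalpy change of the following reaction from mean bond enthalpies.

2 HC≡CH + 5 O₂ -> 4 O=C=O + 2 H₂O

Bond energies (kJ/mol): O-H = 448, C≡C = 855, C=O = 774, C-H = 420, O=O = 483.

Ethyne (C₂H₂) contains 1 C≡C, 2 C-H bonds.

ΔH ≈ −2179 kJ

Bonds broken (reactants):
  C≡C: 2 × 855 = 1710
  C-H: 4 × 420 = 1680
  O=O: 5 × 483 = 2415
  Σ(broken) = 5805 kJ
Bonds formed (products):
  C=O: 8 × 774 = 6192
  O-H: 4 × 448 = 1792
  Σ(formed) = 7984 kJ
ΔH = Σ(broken) − Σ(formed) = 5805 − 7984 = −2179 kJ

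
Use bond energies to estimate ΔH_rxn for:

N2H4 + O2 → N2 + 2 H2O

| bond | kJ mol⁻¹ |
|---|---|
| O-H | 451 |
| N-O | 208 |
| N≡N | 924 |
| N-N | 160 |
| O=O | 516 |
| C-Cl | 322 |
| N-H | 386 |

ΔH ≈ −508 kJ

Bonds broken (reactants):
  N-H: 4 × 386 = 1544
  N-N: 1 × 160 = 160
  O=O: 1 × 516 = 516
  Σ(broken) = 2220 kJ
Bonds formed (products):
  N≡N: 1 × 924 = 924
  O-H: 4 × 451 = 1804
  Σ(formed) = 2728 kJ
ΔH = Σ(broken) − Σ(formed) = 2220 − 2728 = −508 kJ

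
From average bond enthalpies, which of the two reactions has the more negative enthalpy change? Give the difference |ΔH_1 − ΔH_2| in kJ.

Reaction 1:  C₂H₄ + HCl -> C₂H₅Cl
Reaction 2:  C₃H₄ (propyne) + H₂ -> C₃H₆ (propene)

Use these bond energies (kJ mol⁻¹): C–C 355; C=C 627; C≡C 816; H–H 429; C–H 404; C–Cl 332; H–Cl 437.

Reaction 2, by 163 kJ

Reaction 1:
  Bonds broken (reactants):
    C–H: 4 × 404 = 1616
    C=C: 1 × 627 = 627
    H–Cl: 1 × 437 = 437
    Σ(broken) = 2680 kJ
  Bonds formed (products):
    C–C: 1 × 355 = 355
    C–Cl: 1 × 332 = 332
    C–H: 5 × 404 = 2020
    Σ(formed) = 2707 kJ
  ΔH_1 = 2680 − 2707 = −27 kJ
Reaction 2:
  Bonds broken (reactants):
    C≡C: 1 × 816 = 816
    C–C: 1 × 355 = 355
    C–H: 4 × 404 = 1616
    H–H: 1 × 429 = 429
    Σ(broken) = 3216 kJ
  Bonds formed (products):
    C–C: 1 × 355 = 355
    C–H: 6 × 404 = 2424
    C=C: 1 × 627 = 627
    Σ(formed) = 3406 kJ
  ΔH_2 = 3216 − 3406 = −190 kJ
ΔH_1 − ΔH_2 = +163 kJ, so reaction 2 has the more negative ΔH; |ΔH_1 − ΔH_2| = 163 kJ.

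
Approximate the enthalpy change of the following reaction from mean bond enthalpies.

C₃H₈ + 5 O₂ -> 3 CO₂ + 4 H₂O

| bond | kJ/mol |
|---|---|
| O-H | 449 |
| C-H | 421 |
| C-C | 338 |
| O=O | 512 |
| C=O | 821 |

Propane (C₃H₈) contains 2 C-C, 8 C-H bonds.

Bonds broken (reactants):
  C-C: 2 × 338 = 676
  C-H: 8 × 421 = 3368
  O=O: 5 × 512 = 2560
  Σ(broken) = 6604 kJ
Bonds formed (products):
  C=O: 6 × 821 = 4926
  O-H: 8 × 449 = 3592
  Σ(formed) = 8518 kJ
ΔH = Σ(broken) − Σ(formed) = 6604 − 8518 = −1914 kJ

ΔH ≈ −1914 kJ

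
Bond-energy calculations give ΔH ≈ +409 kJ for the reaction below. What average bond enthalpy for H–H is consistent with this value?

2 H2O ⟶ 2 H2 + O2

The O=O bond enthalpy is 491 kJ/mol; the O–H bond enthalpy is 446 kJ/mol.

D(H–H) ≈ 442 kJ/mol

Let D be the H–H bond energy.
Σ(broken) = 4×446 = 1784
Σ(formed) = 2×D + 1×491 = 491 + 2D
ΔH = Σ(broken) − Σ(formed) = (1784) − (491 + 2D) = +1293 − 2D
Setting this equal to +409 kJ gives 2D = 884, so D = 442 kJ/mol.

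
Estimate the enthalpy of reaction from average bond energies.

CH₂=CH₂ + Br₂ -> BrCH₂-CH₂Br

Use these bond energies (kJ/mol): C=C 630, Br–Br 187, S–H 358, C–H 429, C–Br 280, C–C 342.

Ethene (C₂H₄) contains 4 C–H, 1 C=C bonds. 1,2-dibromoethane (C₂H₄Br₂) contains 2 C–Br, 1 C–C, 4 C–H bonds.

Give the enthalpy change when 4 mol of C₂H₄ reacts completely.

Bonds broken (reactants):
  Br–Br: 1 × 187 = 187
  C–H: 4 × 429 = 1716
  C=C: 1 × 630 = 630
  Σ(broken) = 2533 kJ
Bonds formed (products):
  C–Br: 2 × 280 = 560
  C–C: 1 × 342 = 342
  C–H: 4 × 429 = 1716
  Σ(formed) = 2618 kJ
ΔH = Σ(broken) − Σ(formed) = 2533 − 2618 = −85 kJ
For 4× the reaction as written: 4 × (−85) = −340 kJ

ΔH = −340 kJ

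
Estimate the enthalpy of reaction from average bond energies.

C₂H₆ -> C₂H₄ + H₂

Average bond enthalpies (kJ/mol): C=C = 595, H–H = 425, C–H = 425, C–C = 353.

ΔH ≈ +183 kJ

Bonds broken (reactants):
  C–C: 1 × 353 = 353
  C–H: 6 × 425 = 2550
  Σ(broken) = 2903 kJ
Bonds formed (products):
  C–H: 4 × 425 = 1700
  C=C: 1 × 595 = 595
  H–H: 1 × 425 = 425
  Σ(formed) = 2720 kJ
ΔH = Σ(broken) − Σ(formed) = 2903 − 2720 = +183 kJ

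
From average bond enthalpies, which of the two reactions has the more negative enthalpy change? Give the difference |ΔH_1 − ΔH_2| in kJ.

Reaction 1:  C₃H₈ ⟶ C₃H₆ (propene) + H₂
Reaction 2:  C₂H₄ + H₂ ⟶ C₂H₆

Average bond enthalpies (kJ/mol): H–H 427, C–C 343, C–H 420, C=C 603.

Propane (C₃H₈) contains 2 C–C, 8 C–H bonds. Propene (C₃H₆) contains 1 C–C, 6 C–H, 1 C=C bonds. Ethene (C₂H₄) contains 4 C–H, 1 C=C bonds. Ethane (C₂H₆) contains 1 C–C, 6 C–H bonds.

Reaction 2, by 306 kJ

Reaction 1:
  Bonds broken (reactants):
    C–C: 2 × 343 = 686
    C–H: 8 × 420 = 3360
    Σ(broken) = 4046 kJ
  Bonds formed (products):
    C–C: 1 × 343 = 343
    C–H: 6 × 420 = 2520
    C=C: 1 × 603 = 603
    H–H: 1 × 427 = 427
    Σ(formed) = 3893 kJ
  ΔH_1 = 4046 − 3893 = +153 kJ
Reaction 2:
  Bonds broken (reactants):
    C–H: 4 × 420 = 1680
    C=C: 1 × 603 = 603
    H–H: 1 × 427 = 427
    Σ(broken) = 2710 kJ
  Bonds formed (products):
    C–C: 1 × 343 = 343
    C–H: 6 × 420 = 2520
    Σ(formed) = 2863 kJ
  ΔH_2 = 2710 − 2863 = −153 kJ
ΔH_1 − ΔH_2 = +306 kJ, so reaction 2 has the more negative ΔH; |ΔH_1 − ΔH_2| = 306 kJ.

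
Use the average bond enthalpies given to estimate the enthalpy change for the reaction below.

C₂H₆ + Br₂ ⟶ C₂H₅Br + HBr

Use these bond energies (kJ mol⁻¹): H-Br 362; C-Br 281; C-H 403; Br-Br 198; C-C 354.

ΔH ≈ −42 kJ

Bonds broken (reactants):
  Br-Br: 1 × 198 = 198
  C-C: 1 × 354 = 354
  C-H: 6 × 403 = 2418
  Σ(broken) = 2970 kJ
Bonds formed (products):
  C-Br: 1 × 281 = 281
  C-C: 1 × 354 = 354
  C-H: 5 × 403 = 2015
  H-Br: 1 × 362 = 362
  Σ(formed) = 3012 kJ
ΔH = Σ(broken) − Σ(formed) = 2970 − 3012 = −42 kJ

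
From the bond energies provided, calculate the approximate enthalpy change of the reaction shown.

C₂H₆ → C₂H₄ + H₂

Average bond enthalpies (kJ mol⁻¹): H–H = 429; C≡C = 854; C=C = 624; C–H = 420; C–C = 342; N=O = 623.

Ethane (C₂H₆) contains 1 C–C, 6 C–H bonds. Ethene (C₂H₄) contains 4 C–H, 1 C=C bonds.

ΔH ≈ +129 kJ

Bonds broken (reactants):
  C–C: 1 × 342 = 342
  C–H: 6 × 420 = 2520
  Σ(broken) = 2862 kJ
Bonds formed (products):
  C–H: 4 × 420 = 1680
  C=C: 1 × 624 = 624
  H–H: 1 × 429 = 429
  Σ(formed) = 2733 kJ
ΔH = Σ(broken) − Σ(formed) = 2862 − 2733 = +129 kJ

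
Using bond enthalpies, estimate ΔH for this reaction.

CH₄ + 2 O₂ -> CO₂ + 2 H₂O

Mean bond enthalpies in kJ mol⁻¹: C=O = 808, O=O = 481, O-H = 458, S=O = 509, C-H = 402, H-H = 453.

Bonds broken (reactants):
  C-H: 4 × 402 = 1608
  O=O: 2 × 481 = 962
  Σ(broken) = 2570 kJ
Bonds formed (products):
  C=O: 2 × 808 = 1616
  O-H: 4 × 458 = 1832
  Σ(formed) = 3448 kJ
ΔH = Σ(broken) − Σ(formed) = 2570 − 3448 = −878 kJ

ΔH ≈ −878 kJ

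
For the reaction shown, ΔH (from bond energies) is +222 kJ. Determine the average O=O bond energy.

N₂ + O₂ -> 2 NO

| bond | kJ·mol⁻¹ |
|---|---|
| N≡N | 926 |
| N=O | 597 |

D(O=O) ≈ 490 kJ/mol

Let D be the O=O bond energy.
Σ(broken) = 1×926 + 1×D = 926 + D
Σ(formed) = 2×597 = 1194
ΔH = Σ(broken) − Σ(formed) = (926 + D) − (1194) = −268 + D
Setting this equal to +222 kJ gives D = 490 kJ/mol.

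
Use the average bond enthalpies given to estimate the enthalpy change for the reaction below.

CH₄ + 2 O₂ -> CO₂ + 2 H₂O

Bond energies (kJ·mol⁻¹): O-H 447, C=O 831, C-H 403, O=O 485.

Bonds broken (reactants):
  C-H: 4 × 403 = 1612
  O=O: 2 × 485 = 970
  Σ(broken) = 2582 kJ
Bonds formed (products):
  C=O: 2 × 831 = 1662
  O-H: 4 × 447 = 1788
  Σ(formed) = 3450 kJ
ΔH = Σ(broken) − Σ(formed) = 2582 − 3450 = −868 kJ

ΔH ≈ −868 kJ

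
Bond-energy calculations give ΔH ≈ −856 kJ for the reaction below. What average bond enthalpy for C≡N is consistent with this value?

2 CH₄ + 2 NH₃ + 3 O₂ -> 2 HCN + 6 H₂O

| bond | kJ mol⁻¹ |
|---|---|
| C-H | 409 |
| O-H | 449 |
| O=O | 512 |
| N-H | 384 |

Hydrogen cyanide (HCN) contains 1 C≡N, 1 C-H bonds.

Let D be the C≡N bond energy.
Σ(broken) = 8×409 + 6×384 + 3×512 = 7112
Σ(formed) = 2×D + 2×409 + 12×449 = 6206 + 2D
ΔH = Σ(broken) − Σ(formed) = (7112) − (6206 + 2D) = +906 − 2D
Setting this equal to −856 kJ gives 2D = 1762, so D = 881 kJ/mol.

D(C≡N) ≈ 881 kJ/mol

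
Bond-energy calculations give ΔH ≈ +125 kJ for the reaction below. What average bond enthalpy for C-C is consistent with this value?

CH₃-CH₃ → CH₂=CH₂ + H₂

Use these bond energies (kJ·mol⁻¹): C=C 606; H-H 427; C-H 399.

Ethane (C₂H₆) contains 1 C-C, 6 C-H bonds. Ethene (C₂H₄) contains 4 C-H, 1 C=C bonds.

D(C-C) ≈ 360 kJ/mol

Let D be the C-C bond energy.
Σ(broken) = 1×D + 6×399 = 2394 + D
Σ(formed) = 4×399 + 1×606 + 1×427 = 2629
ΔH = Σ(broken) − Σ(formed) = (2394 + D) − (2629) = −235 + D
Setting this equal to +125 kJ gives D = 360 kJ/mol.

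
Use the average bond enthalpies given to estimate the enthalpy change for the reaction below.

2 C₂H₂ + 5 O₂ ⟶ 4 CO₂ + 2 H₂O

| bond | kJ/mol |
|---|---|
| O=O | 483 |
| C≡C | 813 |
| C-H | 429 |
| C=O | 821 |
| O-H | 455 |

ΔH ≈ −2631 kJ

Bonds broken (reactants):
  C≡C: 2 × 813 = 1626
  C-H: 4 × 429 = 1716
  O=O: 5 × 483 = 2415
  Σ(broken) = 5757 kJ
Bonds formed (products):
  C=O: 8 × 821 = 6568
  O-H: 4 × 455 = 1820
  Σ(formed) = 8388 kJ
ΔH = Σ(broken) − Σ(formed) = 5757 − 8388 = −2631 kJ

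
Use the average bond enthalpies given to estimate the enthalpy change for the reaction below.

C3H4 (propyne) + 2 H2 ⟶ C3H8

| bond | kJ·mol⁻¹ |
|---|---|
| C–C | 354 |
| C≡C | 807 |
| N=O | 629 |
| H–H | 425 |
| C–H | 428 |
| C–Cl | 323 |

ΔH ≈ −409 kJ

Bonds broken (reactants):
  C≡C: 1 × 807 = 807
  C–C: 1 × 354 = 354
  C–H: 4 × 428 = 1712
  H–H: 2 × 425 = 850
  Σ(broken) = 3723 kJ
Bonds formed (products):
  C–C: 2 × 354 = 708
  C–H: 8 × 428 = 3424
  Σ(formed) = 4132 kJ
ΔH = Σ(broken) − Σ(formed) = 3723 − 4132 = −409 kJ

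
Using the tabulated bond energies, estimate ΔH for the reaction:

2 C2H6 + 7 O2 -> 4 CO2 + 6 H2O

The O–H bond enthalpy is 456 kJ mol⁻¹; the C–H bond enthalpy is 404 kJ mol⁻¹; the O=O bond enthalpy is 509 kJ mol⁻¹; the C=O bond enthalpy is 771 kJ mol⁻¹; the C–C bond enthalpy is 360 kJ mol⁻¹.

Bonds broken (reactants):
  C–C: 2 × 360 = 720
  C–H: 12 × 404 = 4848
  O=O: 7 × 509 = 3563
  Σ(broken) = 9131 kJ
Bonds formed (products):
  C=O: 8 × 771 = 6168
  O–H: 12 × 456 = 5472
  Σ(formed) = 11640 kJ
ΔH = Σ(broken) − Σ(formed) = 9131 − 11640 = −2509 kJ

ΔH ≈ −2509 kJ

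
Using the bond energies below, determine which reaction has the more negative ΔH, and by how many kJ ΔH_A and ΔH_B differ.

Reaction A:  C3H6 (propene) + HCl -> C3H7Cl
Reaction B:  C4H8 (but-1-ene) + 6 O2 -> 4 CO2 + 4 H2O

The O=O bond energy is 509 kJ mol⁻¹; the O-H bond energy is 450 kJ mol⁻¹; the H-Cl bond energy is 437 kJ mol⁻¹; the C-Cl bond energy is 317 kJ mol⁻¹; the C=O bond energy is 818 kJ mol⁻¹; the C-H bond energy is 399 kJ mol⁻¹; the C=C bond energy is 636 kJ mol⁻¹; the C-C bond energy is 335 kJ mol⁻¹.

Reaction B, by 2614 kJ

Reaction A:
  Bonds broken (reactants):
    C-C: 1 × 335 = 335
    C-H: 6 × 399 = 2394
    C=C: 1 × 636 = 636
    H-Cl: 1 × 437 = 437
    Σ(broken) = 3802 kJ
  Bonds formed (products):
    C-C: 2 × 335 = 670
    C-Cl: 1 × 317 = 317
    C-H: 7 × 399 = 2793
    Σ(formed) = 3780 kJ
  ΔH_A = 3802 − 3780 = +22 kJ
Reaction B:
  Bonds broken (reactants):
    C-C: 2 × 335 = 670
    C-H: 8 × 399 = 3192
    C=C: 1 × 636 = 636
    O=O: 6 × 509 = 3054
    Σ(broken) = 7552 kJ
  Bonds formed (products):
    C=O: 8 × 818 = 6544
    O-H: 8 × 450 = 3600
    Σ(formed) = 10144 kJ
  ΔH_B = 7552 − 10144 = −2592 kJ
ΔH_A − ΔH_B = +2614 kJ, so reaction B has the more negative ΔH; |ΔH_A − ΔH_B| = 2614 kJ.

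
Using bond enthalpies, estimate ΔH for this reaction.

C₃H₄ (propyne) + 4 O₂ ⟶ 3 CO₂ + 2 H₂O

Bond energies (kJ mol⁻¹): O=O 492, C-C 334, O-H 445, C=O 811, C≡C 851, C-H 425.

Bonds broken (reactants):
  C≡C: 1 × 851 = 851
  C-C: 1 × 334 = 334
  C-H: 4 × 425 = 1700
  O=O: 4 × 492 = 1968
  Σ(broken) = 4853 kJ
Bonds formed (products):
  C=O: 6 × 811 = 4866
  O-H: 4 × 445 = 1780
  Σ(formed) = 6646 kJ
ΔH = Σ(broken) − Σ(formed) = 4853 − 6646 = −1793 kJ

ΔH ≈ −1793 kJ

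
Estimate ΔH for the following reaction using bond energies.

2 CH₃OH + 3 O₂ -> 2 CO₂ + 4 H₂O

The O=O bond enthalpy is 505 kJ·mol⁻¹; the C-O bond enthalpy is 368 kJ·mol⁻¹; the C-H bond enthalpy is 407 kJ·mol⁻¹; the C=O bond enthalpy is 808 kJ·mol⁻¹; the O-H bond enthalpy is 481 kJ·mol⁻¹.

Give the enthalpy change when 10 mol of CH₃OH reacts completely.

ΔH = −7125 kJ

Bonds broken (reactants):
  C-H: 6 × 407 = 2442
  C-O: 2 × 368 = 736
  O-H: 2 × 481 = 962
  O=O: 3 × 505 = 1515
  Σ(broken) = 5655 kJ
Bonds formed (products):
  C=O: 4 × 808 = 3232
  O-H: 8 × 481 = 3848
  Σ(formed) = 7080 kJ
ΔH = Σ(broken) − Σ(formed) = 5655 − 7080 = −1425 kJ
For 5× the reaction as written: 5 × (−1425) = −7125 kJ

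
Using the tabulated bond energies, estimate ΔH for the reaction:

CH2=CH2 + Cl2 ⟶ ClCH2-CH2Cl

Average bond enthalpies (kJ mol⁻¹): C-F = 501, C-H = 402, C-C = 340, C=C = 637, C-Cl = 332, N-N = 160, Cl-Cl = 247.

ΔH ≈ −120 kJ

Bonds broken (reactants):
  C-H: 4 × 402 = 1608
  C=C: 1 × 637 = 637
  Cl-Cl: 1 × 247 = 247
  Σ(broken) = 2492 kJ
Bonds formed (products):
  C-C: 1 × 340 = 340
  C-Cl: 2 × 332 = 664
  C-H: 4 × 402 = 1608
  Σ(formed) = 2612 kJ
ΔH = Σ(broken) − Σ(formed) = 2492 − 2612 = −120 kJ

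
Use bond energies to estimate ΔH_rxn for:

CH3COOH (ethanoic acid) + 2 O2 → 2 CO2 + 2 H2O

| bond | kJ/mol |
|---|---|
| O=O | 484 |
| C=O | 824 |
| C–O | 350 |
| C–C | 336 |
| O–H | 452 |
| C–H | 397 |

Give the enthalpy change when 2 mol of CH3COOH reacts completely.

ΔH = −1966 kJ

Bonds broken (reactants):
  C–C: 1 × 336 = 336
  C–H: 3 × 397 = 1191
  C–O: 1 × 350 = 350
  C=O: 1 × 824 = 824
  O–H: 1 × 452 = 452
  O=O: 2 × 484 = 968
  Σ(broken) = 4121 kJ
Bonds formed (products):
  C=O: 4 × 824 = 3296
  O–H: 4 × 452 = 1808
  Σ(formed) = 5104 kJ
ΔH = Σ(broken) − Σ(formed) = 4121 − 5104 = −983 kJ
For 2× the reaction as written: 2 × (−983) = −1966 kJ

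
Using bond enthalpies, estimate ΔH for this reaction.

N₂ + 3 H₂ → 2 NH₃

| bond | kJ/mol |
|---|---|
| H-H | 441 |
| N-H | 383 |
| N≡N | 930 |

ΔH ≈ −45 kJ

Bonds broken (reactants):
  H-H: 3 × 441 = 1323
  N≡N: 1 × 930 = 930
  Σ(broken) = 2253 kJ
Bonds formed (products):
  N-H: 6 × 383 = 2298
  Σ(formed) = 2298 kJ
ΔH = Σ(broken) − Σ(formed) = 2253 − 2298 = −45 kJ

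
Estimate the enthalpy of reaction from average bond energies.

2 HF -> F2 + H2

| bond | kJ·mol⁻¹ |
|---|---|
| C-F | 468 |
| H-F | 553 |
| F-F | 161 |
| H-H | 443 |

ΔH ≈ +502 kJ

Bonds broken (reactants):
  H-F: 2 × 553 = 1106
  Σ(broken) = 1106 kJ
Bonds formed (products):
  F-F: 1 × 161 = 161
  H-H: 1 × 443 = 443
  Σ(formed) = 604 kJ
ΔH = Σ(broken) − Σ(formed) = 1106 − 604 = +502 kJ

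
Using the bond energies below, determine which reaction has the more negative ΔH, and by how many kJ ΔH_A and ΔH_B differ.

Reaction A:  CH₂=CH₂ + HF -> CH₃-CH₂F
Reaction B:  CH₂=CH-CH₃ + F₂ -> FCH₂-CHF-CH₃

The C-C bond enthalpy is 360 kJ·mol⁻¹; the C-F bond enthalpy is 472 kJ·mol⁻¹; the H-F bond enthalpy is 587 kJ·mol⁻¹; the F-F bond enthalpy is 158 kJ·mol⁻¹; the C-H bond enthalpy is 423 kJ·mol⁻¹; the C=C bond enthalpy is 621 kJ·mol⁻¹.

Reaction B, by 478 kJ

Reaction A:
  Bonds broken (reactants):
    C-H: 4 × 423 = 1692
    C=C: 1 × 621 = 621
    H-F: 1 × 587 = 587
    Σ(broken) = 2900 kJ
  Bonds formed (products):
    C-C: 1 × 360 = 360
    C-F: 1 × 472 = 472
    C-H: 5 × 423 = 2115
    Σ(formed) = 2947 kJ
  ΔH_A = 2900 − 2947 = −47 kJ
Reaction B:
  Bonds broken (reactants):
    C-C: 1 × 360 = 360
    C-H: 6 × 423 = 2538
    C=C: 1 × 621 = 621
    F-F: 1 × 158 = 158
    Σ(broken) = 3677 kJ
  Bonds formed (products):
    C-C: 2 × 360 = 720
    C-F: 2 × 472 = 944
    C-H: 6 × 423 = 2538
    Σ(formed) = 4202 kJ
  ΔH_B = 3677 − 4202 = −525 kJ
ΔH_A − ΔH_B = +478 kJ, so reaction B has the more negative ΔH; |ΔH_A − ΔH_B| = 478 kJ.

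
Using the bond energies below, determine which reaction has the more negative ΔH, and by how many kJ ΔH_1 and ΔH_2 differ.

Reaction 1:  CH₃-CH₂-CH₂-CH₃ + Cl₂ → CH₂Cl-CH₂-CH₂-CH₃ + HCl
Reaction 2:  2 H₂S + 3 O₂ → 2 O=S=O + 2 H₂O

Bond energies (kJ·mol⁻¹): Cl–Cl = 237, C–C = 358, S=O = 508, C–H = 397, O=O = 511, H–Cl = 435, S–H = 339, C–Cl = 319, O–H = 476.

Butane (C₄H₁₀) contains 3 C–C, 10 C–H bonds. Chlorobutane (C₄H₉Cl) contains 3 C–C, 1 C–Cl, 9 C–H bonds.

Reaction 1:
  Bonds broken (reactants):
    C–C: 3 × 358 = 1074
    C–H: 10 × 397 = 3970
    Cl–Cl: 1 × 237 = 237
    Σ(broken) = 5281 kJ
  Bonds formed (products):
    C–C: 3 × 358 = 1074
    C–Cl: 1 × 319 = 319
    C–H: 9 × 397 = 3573
    H–Cl: 1 × 435 = 435
    Σ(formed) = 5401 kJ
  ΔH_1 = 5281 − 5401 = −120 kJ
Reaction 2:
  Bonds broken (reactants):
    O=O: 3 × 511 = 1533
    S–H: 4 × 339 = 1356
    Σ(broken) = 2889 kJ
  Bonds formed (products):
    O–H: 4 × 476 = 1904
    S=O: 4 × 508 = 2032
    Σ(formed) = 3936 kJ
  ΔH_2 = 2889 − 3936 = −1047 kJ
ΔH_1 − ΔH_2 = +927 kJ, so reaction 2 has the more negative ΔH; |ΔH_1 − ΔH_2| = 927 kJ.

Reaction 2, by 927 kJ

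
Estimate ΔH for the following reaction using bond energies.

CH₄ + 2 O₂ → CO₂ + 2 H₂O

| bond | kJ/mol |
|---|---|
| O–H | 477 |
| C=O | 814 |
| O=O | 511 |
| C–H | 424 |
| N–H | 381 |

ΔH ≈ −818 kJ

Bonds broken (reactants):
  C–H: 4 × 424 = 1696
  O=O: 2 × 511 = 1022
  Σ(broken) = 2718 kJ
Bonds formed (products):
  C=O: 2 × 814 = 1628
  O–H: 4 × 477 = 1908
  Σ(formed) = 3536 kJ
ΔH = Σ(broken) − Σ(formed) = 2718 − 3536 = −818 kJ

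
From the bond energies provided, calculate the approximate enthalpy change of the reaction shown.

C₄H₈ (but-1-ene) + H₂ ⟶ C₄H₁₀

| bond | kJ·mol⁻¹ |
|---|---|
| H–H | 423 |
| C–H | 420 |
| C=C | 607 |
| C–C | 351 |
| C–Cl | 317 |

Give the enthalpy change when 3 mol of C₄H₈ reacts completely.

ΔH = −483 kJ

Bonds broken (reactants):
  C–C: 2 × 351 = 702
  C–H: 8 × 420 = 3360
  C=C: 1 × 607 = 607
  H–H: 1 × 423 = 423
  Σ(broken) = 5092 kJ
Bonds formed (products):
  C–C: 3 × 351 = 1053
  C–H: 10 × 420 = 4200
  Σ(formed) = 5253 kJ
ΔH = Σ(broken) − Σ(formed) = 5092 − 5253 = −161 kJ
For 3× the reaction as written: 3 × (−161) = −483 kJ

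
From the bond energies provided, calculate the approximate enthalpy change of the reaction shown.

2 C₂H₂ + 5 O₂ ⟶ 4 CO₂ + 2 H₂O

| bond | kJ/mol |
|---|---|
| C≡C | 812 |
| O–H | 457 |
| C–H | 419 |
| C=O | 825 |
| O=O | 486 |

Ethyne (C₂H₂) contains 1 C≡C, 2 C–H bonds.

ΔH ≈ −2698 kJ

Bonds broken (reactants):
  C≡C: 2 × 812 = 1624
  C–H: 4 × 419 = 1676
  O=O: 5 × 486 = 2430
  Σ(broken) = 5730 kJ
Bonds formed (products):
  C=O: 8 × 825 = 6600
  O–H: 4 × 457 = 1828
  Σ(formed) = 8428 kJ
ΔH = Σ(broken) − Σ(formed) = 5730 − 8428 = −2698 kJ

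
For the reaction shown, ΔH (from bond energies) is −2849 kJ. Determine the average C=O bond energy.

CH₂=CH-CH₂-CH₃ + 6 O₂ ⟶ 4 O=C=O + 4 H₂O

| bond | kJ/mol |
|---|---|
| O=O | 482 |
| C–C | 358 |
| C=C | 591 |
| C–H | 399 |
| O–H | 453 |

D(C=O) ≈ 827 kJ/mol

Let D be the C=O bond energy.
Σ(broken) = 2×358 + 8×399 + 1×591 + 6×482 = 7391
Σ(formed) = 8×D + 8×453 = 3624 + 8D
ΔH = Σ(broken) − Σ(formed) = (7391) − (3624 + 8D) = +3767 − 8D
Setting this equal to −2849 kJ gives 8D = 6616, so D = 827 kJ/mol.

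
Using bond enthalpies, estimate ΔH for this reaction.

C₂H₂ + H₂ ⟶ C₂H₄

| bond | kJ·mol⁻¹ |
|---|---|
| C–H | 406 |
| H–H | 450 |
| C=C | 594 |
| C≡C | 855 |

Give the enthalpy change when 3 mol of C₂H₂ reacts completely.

Bonds broken (reactants):
  C≡C: 1 × 855 = 855
  C–H: 2 × 406 = 812
  H–H: 1 × 450 = 450
  Σ(broken) = 2117 kJ
Bonds formed (products):
  C–H: 4 × 406 = 1624
  C=C: 1 × 594 = 594
  Σ(formed) = 2218 kJ
ΔH = Σ(broken) − Σ(formed) = 2117 − 2218 = −101 kJ
For 3× the reaction as written: 3 × (−101) = −303 kJ

ΔH = −303 kJ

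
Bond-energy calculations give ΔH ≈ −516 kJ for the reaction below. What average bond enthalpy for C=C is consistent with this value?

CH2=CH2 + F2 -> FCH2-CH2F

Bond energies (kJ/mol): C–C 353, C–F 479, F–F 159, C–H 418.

D(C=C) ≈ 636 kJ/mol

Let D be the C=C bond energy.
Σ(broken) = 4×418 + 1×D + 1×159 = 1831 + D
Σ(formed) = 1×353 + 2×479 + 4×418 = 2983
ΔH = Σ(broken) − Σ(formed) = (1831 + D) − (2983) = −1152 + D
Setting this equal to −516 kJ gives D = 636 kJ/mol.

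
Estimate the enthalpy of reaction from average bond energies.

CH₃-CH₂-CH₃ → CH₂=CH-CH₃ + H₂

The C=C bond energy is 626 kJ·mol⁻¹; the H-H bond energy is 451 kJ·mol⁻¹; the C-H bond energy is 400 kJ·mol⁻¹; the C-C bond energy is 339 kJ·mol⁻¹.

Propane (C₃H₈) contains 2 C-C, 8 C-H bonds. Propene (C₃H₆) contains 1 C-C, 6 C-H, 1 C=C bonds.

ΔH ≈ +62 kJ

Bonds broken (reactants):
  C-C: 2 × 339 = 678
  C-H: 8 × 400 = 3200
  Σ(broken) = 3878 kJ
Bonds formed (products):
  C-C: 1 × 339 = 339
  C-H: 6 × 400 = 2400
  C=C: 1 × 626 = 626
  H-H: 1 × 451 = 451
  Σ(formed) = 3816 kJ
ΔH = Σ(broken) − Σ(formed) = 3878 − 3816 = +62 kJ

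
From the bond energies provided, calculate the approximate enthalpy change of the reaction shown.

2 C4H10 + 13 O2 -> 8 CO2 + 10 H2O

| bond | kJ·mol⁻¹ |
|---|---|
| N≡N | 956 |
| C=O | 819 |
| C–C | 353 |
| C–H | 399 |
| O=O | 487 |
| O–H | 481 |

Bonds broken (reactants):
  C–C: 6 × 353 = 2118
  C–H: 20 × 399 = 7980
  O=O: 13 × 487 = 6331
  Σ(broken) = 16429 kJ
Bonds formed (products):
  C=O: 16 × 819 = 13104
  O–H: 20 × 481 = 9620
  Σ(formed) = 22724 kJ
ΔH = Σ(broken) − Σ(formed) = 16429 − 22724 = −6295 kJ

ΔH ≈ −6295 kJ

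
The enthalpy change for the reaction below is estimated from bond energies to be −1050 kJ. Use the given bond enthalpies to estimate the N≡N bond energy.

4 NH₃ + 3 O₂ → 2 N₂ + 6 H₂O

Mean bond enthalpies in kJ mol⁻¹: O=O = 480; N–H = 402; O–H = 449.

D(N≡N) ≈ 963 kJ/mol

Let D be the N≡N bond energy.
Σ(broken) = 12×402 + 3×480 = 6264
Σ(formed) = 2×D + 12×449 = 5388 + 2D
ΔH = Σ(broken) − Σ(formed) = (6264) − (5388 + 2D) = +876 − 2D
Setting this equal to −1050 kJ gives 2D = 1926, so D = 963 kJ/mol.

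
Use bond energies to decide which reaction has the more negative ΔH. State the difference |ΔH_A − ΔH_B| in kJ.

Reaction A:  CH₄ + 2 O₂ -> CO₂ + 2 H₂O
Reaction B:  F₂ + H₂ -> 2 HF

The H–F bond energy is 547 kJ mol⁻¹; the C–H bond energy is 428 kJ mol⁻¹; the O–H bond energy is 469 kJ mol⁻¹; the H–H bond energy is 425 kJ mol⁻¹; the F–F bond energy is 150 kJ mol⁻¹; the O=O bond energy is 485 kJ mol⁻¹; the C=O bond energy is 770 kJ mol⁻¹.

Reaction A, by 215 kJ

Reaction A:
  Bonds broken (reactants):
    C–H: 4 × 428 = 1712
    O=O: 2 × 485 = 970
    Σ(broken) = 2682 kJ
  Bonds formed (products):
    C=O: 2 × 770 = 1540
    O–H: 4 × 469 = 1876
    Σ(formed) = 3416 kJ
  ΔH_A = 2682 − 3416 = −734 kJ
Reaction B:
  Bonds broken (reactants):
    F–F: 1 × 150 = 150
    H–H: 1 × 425 = 425
    Σ(broken) = 575 kJ
  Bonds formed (products):
    H–F: 2 × 547 = 1094
    Σ(formed) = 1094 kJ
  ΔH_B = 575 − 1094 = −519 kJ
ΔH_A − ΔH_B = −215 kJ, so reaction A has the more negative ΔH; |ΔH_A − ΔH_B| = 215 kJ.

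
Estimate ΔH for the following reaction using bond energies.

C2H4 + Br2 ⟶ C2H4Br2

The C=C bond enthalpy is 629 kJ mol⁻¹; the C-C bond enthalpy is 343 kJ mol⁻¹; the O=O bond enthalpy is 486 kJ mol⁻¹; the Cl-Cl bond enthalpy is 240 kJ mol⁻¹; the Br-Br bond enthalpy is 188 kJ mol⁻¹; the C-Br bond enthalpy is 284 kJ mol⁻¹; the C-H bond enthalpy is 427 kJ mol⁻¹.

Bonds broken (reactants):
  Br-Br: 1 × 188 = 188
  C-H: 4 × 427 = 1708
  C=C: 1 × 629 = 629
  Σ(broken) = 2525 kJ
Bonds formed (products):
  C-Br: 2 × 284 = 568
  C-C: 1 × 343 = 343
  C-H: 4 × 427 = 1708
  Σ(formed) = 2619 kJ
ΔH = Σ(broken) − Σ(formed) = 2525 − 2619 = −94 kJ

ΔH ≈ −94 kJ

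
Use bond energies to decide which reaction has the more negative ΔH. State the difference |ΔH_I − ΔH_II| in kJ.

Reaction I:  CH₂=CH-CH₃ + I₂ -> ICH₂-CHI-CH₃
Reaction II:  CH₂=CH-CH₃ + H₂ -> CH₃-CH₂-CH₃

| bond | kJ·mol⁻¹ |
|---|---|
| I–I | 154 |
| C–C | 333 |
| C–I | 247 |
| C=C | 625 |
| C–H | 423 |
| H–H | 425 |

Reaction II, by 81 kJ

Reaction I:
  Bonds broken (reactants):
    C–C: 1 × 333 = 333
    C–H: 6 × 423 = 2538
    C=C: 1 × 625 = 625
    I–I: 1 × 154 = 154
    Σ(broken) = 3650 kJ
  Bonds formed (products):
    C–C: 2 × 333 = 666
    C–H: 6 × 423 = 2538
    C–I: 2 × 247 = 494
    Σ(formed) = 3698 kJ
  ΔH_I = 3650 − 3698 = −48 kJ
Reaction II:
  Bonds broken (reactants):
    C–C: 1 × 333 = 333
    C–H: 6 × 423 = 2538
    C=C: 1 × 625 = 625
    H–H: 1 × 425 = 425
    Σ(broken) = 3921 kJ
  Bonds formed (products):
    C–C: 2 × 333 = 666
    C–H: 8 × 423 = 3384
    Σ(formed) = 4050 kJ
  ΔH_II = 3921 − 4050 = −129 kJ
ΔH_I − ΔH_II = +81 kJ, so reaction II has the more negative ΔH; |ΔH_I − ΔH_II| = 81 kJ.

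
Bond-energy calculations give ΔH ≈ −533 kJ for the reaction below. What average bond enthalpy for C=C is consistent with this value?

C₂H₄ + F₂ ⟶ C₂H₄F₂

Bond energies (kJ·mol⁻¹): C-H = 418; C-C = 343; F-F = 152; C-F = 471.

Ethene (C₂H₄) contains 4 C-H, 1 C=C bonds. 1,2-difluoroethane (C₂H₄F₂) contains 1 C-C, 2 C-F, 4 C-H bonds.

D(C=C) ≈ 600 kJ/mol

Let D be the C=C bond energy.
Σ(broken) = 4×418 + 1×D + 1×152 = 1824 + D
Σ(formed) = 1×343 + 2×471 + 4×418 = 2957
ΔH = Σ(broken) − Σ(formed) = (1824 + D) − (2957) = −1133 + D
Setting this equal to −533 kJ gives D = 600 kJ/mol.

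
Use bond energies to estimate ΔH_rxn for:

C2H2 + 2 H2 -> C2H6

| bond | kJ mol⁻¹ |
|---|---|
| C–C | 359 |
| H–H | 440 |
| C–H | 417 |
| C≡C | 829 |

Bonds broken (reactants):
  C≡C: 1 × 829 = 829
  C–H: 2 × 417 = 834
  H–H: 2 × 440 = 880
  Σ(broken) = 2543 kJ
Bonds formed (products):
  C–C: 1 × 359 = 359
  C–H: 6 × 417 = 2502
  Σ(formed) = 2861 kJ
ΔH = Σ(broken) − Σ(formed) = 2543 − 2861 = −318 kJ

ΔH ≈ −318 kJ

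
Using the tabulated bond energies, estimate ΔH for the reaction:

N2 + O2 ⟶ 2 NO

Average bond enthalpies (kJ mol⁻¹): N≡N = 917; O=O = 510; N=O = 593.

Bonds broken (reactants):
  N≡N: 1 × 917 = 917
  O=O: 1 × 510 = 510
  Σ(broken) = 1427 kJ
Bonds formed (products):
  N=O: 2 × 593 = 1186
  Σ(formed) = 1186 kJ
ΔH = Σ(broken) − Σ(formed) = 1427 − 1186 = +241 kJ

ΔH ≈ +241 kJ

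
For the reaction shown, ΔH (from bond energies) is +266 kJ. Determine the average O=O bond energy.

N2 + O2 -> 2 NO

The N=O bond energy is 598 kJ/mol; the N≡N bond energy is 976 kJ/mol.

Let D be the O=O bond energy.
Σ(broken) = 1×976 + 1×D = 976 + D
Σ(formed) = 2×598 = 1196
ΔH = Σ(broken) − Σ(formed) = (976 + D) − (1196) = −220 + D
Setting this equal to +266 kJ gives D = 486 kJ/mol.

D(O=O) ≈ 486 kJ/mol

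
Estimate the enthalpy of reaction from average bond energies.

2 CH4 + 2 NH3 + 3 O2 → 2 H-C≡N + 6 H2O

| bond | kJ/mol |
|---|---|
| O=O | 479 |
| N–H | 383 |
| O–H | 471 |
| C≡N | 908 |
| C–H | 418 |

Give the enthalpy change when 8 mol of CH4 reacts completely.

ΔH = −4900 kJ

Bonds broken (reactants):
  C–H: 8 × 418 = 3344
  N–H: 6 × 383 = 2298
  O=O: 3 × 479 = 1437
  Σ(broken) = 7079 kJ
Bonds formed (products):
  C≡N: 2 × 908 = 1816
  C–H: 2 × 418 = 836
  O–H: 12 × 471 = 5652
  Σ(formed) = 8304 kJ
ΔH = Σ(broken) − Σ(formed) = 7079 − 8304 = −1225 kJ
For 4× the reaction as written: 4 × (−1225) = −4900 kJ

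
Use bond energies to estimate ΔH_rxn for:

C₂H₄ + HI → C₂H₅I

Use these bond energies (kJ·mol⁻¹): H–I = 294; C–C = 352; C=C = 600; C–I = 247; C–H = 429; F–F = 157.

ΔH ≈ −134 kJ

Bonds broken (reactants):
  C–H: 4 × 429 = 1716
  C=C: 1 × 600 = 600
  H–I: 1 × 294 = 294
  Σ(broken) = 2610 kJ
Bonds formed (products):
  C–C: 1 × 352 = 352
  C–H: 5 × 429 = 2145
  C–I: 1 × 247 = 247
  Σ(formed) = 2744 kJ
ΔH = Σ(broken) − Σ(formed) = 2610 − 2744 = −134 kJ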